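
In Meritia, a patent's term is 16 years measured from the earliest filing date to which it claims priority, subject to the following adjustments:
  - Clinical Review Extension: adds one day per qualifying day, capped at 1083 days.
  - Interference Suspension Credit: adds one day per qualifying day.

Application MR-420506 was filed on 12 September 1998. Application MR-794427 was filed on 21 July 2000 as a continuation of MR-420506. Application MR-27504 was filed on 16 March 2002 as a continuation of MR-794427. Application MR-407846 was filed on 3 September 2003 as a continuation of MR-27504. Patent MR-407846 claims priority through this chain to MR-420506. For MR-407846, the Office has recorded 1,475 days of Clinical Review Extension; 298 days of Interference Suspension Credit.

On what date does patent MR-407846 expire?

June 24, 2018

Earliest priority filing: 12 September 1998.
Base term: 12 September 1998 + 16 years → 12 September 2014.
Clinical Review Extension: 1475 days claimed exceeds the 1083-day cap, so +1083 days → 30 August 2017.
Interference Suspension Credit: +298 days → 24 June 2018.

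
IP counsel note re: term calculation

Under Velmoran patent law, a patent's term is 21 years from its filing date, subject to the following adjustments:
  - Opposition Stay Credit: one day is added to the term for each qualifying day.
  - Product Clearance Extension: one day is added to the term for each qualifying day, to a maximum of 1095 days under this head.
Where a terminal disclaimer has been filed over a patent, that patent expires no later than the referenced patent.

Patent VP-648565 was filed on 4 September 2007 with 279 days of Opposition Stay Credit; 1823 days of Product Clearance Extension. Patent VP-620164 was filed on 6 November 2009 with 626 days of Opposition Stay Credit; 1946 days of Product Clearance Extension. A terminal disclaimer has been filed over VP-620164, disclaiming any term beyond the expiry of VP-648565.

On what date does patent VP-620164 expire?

Natural term of VP-620164:
  Base: filing + 21 years → 6 November 2030.
  Opposition Stay Credit: +626 days → 24 July 2032.
  Product Clearance Extension: 1946 days claimed exceeds the 1095-day cap, so +1095 days → 24 July 2035.
Expiry of referenced patent VP-648565:
  Base: filing + 21 years → 4 September 2028.
  Opposition Stay Credit: +279 days → 10 June 2029.
  Product Clearance Extension: 1823 days claimed exceeds the 1095-day cap, so +1095 days → 9 June 2032.
Terminal disclaimer: VP-620164 expires on the earlier of 24 July 2035 and 9 June 2032.

2032-06-09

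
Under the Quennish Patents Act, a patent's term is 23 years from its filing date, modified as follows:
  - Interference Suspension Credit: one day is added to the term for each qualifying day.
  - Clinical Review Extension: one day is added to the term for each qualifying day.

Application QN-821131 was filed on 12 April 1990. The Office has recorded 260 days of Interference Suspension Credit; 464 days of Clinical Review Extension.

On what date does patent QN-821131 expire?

Base term: filing date + 23 years → 12 April 2013.
Interference Suspension Credit: +260 days → 28 December 2013.
Clinical Review Extension: +464 days → 6 April 2015.

2015-04-06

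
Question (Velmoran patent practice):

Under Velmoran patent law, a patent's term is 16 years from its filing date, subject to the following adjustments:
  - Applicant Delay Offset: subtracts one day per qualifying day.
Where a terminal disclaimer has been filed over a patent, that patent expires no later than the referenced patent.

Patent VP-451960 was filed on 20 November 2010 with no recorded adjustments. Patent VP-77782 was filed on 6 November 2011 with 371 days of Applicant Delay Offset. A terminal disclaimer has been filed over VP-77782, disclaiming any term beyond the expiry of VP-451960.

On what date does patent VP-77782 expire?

Natural term of VP-77782:
  Base: filing + 16 years → 6 November 2027.
  Applicant Delay Offset: −371 days → 31 October 2026.
Expiry of referenced patent VP-451960:
  Base: filing + 16 years → 20 November 2026.
Terminal disclaimer: VP-77782 expires on the earlier of 31 October 2026 and 20 November 2026.

October 31, 2026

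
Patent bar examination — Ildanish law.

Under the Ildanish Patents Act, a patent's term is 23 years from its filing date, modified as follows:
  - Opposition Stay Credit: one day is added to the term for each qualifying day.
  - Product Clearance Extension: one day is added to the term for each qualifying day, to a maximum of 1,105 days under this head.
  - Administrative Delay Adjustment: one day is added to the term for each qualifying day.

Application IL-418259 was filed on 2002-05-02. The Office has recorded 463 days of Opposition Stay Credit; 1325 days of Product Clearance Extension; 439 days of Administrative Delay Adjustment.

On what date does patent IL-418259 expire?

October 30, 2030

Base term: filing date + 23 years → 2 May 2025.
Opposition Stay Credit: +463 days → 8 August 2026.
Product Clearance Extension: 1325 days claimed exceeds the 1105-day cap, so +1105 days → 17 August 2029.
Administrative Delay Adjustment: +439 days → 30 October 2030.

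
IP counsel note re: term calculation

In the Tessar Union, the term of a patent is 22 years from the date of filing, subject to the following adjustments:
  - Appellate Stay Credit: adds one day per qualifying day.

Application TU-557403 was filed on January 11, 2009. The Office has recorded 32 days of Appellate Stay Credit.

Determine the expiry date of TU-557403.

February 12, 2031

Base term: filing date + 22 years → 11 January 2031.
Appellate Stay Credit: +32 days → 12 February 2031.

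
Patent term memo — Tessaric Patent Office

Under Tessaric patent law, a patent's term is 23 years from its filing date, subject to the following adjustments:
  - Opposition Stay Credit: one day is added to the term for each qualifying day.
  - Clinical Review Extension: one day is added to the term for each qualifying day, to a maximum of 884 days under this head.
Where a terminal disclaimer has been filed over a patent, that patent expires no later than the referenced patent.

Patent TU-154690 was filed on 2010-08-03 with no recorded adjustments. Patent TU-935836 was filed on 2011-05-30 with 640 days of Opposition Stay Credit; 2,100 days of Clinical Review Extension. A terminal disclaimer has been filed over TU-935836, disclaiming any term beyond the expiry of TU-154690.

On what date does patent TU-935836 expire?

Natural term of TU-935836:
  Base: filing + 23 years → 30 May 2034.
  Opposition Stay Credit: +640 days → 29 February 2036.
  Clinical Review Extension: 2100 days claimed exceeds the 884-day cap, so +884 days → 1 August 2038.
Expiry of referenced patent TU-154690:
  Base: filing + 23 years → 3 August 2033.
Terminal disclaimer: TU-935836 expires on the earlier of 1 August 2038 and 3 August 2033.

August 3, 2033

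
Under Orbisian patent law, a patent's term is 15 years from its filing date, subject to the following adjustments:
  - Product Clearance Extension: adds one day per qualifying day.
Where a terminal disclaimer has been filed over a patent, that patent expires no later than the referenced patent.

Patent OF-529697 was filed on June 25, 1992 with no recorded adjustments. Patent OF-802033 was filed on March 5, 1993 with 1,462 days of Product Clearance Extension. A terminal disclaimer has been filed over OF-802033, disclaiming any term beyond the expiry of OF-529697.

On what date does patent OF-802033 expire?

2007-06-25

Natural term of OF-802033:
  Base: filing + 15 years → 5 March 2008.
  Product Clearance Extension: +1462 days → 6 March 2012.
Expiry of referenced patent OF-529697:
  Base: filing + 15 years → 25 June 2007.
Terminal disclaimer: OF-802033 expires on the earlier of 6 March 2012 and 25 June 2007.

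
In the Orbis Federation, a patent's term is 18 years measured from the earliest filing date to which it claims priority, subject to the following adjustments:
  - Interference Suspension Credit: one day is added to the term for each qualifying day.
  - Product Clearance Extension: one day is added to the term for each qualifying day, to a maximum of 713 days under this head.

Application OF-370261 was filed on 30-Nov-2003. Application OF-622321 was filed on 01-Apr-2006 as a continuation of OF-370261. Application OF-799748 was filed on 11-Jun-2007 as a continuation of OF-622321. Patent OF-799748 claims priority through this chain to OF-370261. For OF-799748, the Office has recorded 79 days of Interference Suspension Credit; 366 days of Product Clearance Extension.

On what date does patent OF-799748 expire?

Earliest priority filing: 30 November 2003.
Base term: 30 November 2003 + 18 years → 30 November 2021.
Interference Suspension Credit: +79 days → 17 February 2022.
Product Clearance Extension: 366 days (within the 713-day cap) → +366 days → 18 February 2023.

2023-02-18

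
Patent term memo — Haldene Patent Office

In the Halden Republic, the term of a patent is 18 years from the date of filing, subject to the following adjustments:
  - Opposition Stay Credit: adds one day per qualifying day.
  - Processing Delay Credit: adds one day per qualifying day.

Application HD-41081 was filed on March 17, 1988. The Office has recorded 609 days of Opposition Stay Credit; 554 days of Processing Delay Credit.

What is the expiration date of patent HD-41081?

Base term: filing date + 18 years → 17 March 2006.
Opposition Stay Credit: +609 days → 16 November 2007.
Processing Delay Credit: +554 days → 23 May 2009.

May 23, 2009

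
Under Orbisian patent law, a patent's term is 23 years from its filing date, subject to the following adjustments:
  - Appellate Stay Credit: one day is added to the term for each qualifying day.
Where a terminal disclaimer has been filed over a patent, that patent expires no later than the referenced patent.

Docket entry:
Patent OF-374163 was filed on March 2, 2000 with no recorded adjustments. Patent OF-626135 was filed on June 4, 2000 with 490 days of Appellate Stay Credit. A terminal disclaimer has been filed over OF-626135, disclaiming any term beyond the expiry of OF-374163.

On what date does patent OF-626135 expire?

Natural term of OF-626135:
  Base: filing + 23 years → 4 June 2023.
  Appellate Stay Credit: +490 days → 6 October 2024.
Expiry of referenced patent OF-374163:
  Base: filing + 23 years → 2 March 2023.
Terminal disclaimer: OF-626135 expires on the earlier of 6 October 2024 and 2 March 2023.

March 2, 2023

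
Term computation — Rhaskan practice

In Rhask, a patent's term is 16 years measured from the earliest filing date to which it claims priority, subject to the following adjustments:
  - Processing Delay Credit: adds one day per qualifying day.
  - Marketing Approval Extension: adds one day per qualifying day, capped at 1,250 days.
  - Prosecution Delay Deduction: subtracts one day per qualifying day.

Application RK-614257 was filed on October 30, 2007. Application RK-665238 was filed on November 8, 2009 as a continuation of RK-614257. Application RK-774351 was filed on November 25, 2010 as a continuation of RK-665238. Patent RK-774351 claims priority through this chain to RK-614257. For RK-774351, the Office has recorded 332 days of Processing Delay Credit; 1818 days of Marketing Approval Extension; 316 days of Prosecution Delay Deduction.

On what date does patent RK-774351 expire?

Earliest priority filing: 30 October 2007.
Base term: 30 October 2007 + 16 years → 30 October 2023.
Processing Delay Credit: +332 days → 26 September 2024.
Marketing Approval Extension: 1818 days claimed exceeds the 1250-day cap, so +1250 days → 28 February 2028.
Prosecution Delay Deduction: −316 days → 18 April 2027.

2027-04-18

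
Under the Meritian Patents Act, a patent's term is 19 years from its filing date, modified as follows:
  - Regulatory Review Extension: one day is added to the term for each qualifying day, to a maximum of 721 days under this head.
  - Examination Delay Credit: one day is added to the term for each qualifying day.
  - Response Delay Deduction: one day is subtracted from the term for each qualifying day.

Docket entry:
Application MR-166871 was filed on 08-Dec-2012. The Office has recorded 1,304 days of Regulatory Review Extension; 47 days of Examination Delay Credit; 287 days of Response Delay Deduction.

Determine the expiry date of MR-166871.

2033-04-02

Base term: filing date + 19 years → 8 December 2031.
Regulatory Review Extension: 1304 days claimed exceeds the 721-day cap, so +721 days → 28 November 2033.
Examination Delay Credit: +47 days → 14 January 2034.
Response Delay Deduction: −287 days → 2 April 2033.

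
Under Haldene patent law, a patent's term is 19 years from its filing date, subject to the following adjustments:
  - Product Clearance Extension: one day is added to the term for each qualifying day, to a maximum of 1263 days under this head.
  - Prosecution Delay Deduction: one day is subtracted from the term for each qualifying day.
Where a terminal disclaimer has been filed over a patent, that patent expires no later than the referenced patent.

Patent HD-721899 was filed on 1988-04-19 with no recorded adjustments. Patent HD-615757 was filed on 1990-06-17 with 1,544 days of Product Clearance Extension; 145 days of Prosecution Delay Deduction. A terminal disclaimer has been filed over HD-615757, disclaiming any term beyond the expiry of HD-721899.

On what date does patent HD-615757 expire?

Natural term of HD-615757:
  Base: filing + 19 years → 17 June 2009.
  Product Clearance Extension: 1544 days claimed exceeds the 1263-day cap, so +1263 days → 1 December 2012.
  Prosecution Delay Deduction: −145 days → 9 July 2012.
Expiry of referenced patent HD-721899:
  Base: filing + 19 years → 19 April 2007.
Terminal disclaimer: HD-615757 expires on the earlier of 9 July 2012 and 19 April 2007.

2007-04-19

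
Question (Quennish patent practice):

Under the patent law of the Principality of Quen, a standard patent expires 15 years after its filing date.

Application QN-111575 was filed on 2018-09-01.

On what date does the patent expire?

Filing date + 15 years → 1 September 2033.

2033-09-01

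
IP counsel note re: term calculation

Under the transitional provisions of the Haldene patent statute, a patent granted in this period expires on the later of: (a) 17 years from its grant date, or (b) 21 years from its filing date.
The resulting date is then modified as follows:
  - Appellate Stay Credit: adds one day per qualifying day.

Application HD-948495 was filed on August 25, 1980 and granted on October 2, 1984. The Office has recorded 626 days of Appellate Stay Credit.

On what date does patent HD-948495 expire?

June 20, 2003

(a) grant + 17 years → 2 October 2001.
(b) filing + 21 years → 25 August 2001.
Later of the two: 2 October 2001.
Appellate Stay Credit: +626 days → 20 June 2003.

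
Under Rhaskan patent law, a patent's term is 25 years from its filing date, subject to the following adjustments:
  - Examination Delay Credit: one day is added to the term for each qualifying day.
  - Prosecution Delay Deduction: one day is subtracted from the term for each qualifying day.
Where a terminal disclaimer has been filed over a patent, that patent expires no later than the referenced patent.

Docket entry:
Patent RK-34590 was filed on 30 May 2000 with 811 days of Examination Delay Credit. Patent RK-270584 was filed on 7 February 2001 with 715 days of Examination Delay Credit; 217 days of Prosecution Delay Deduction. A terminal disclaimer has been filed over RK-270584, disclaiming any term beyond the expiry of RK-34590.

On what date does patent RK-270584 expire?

2027-06-20

Natural term of RK-270584:
  Base: filing + 25 years → 7 February 2026.
  Examination Delay Credit: +715 days → 23 January 2028.
  Prosecution Delay Deduction: −217 days → 20 June 2027.
Expiry of referenced patent RK-34590:
  Base: filing + 25 years → 30 May 2025.
  Examination Delay Credit: +811 days → 19 August 2027.
Terminal disclaimer: RK-270584 expires on the earlier of 20 June 2027 and 19 August 2027.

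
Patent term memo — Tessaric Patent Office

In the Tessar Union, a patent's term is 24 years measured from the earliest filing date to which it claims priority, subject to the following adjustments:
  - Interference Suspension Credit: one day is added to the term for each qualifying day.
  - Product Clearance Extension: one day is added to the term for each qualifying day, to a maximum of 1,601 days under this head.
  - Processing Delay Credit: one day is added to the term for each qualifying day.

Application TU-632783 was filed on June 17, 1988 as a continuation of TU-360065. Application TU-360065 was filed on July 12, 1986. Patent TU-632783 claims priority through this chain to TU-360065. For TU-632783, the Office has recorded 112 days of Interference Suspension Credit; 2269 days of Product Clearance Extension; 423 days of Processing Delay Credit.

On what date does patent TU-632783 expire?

Earliest priority filing: 12 July 1986.
Base term: 12 July 1986 + 24 years → 12 July 2010.
Interference Suspension Credit: +112 days → 1 November 2010.
Product Clearance Extension: 2269 days claimed exceeds the 1601-day cap, so +1601 days → 21 March 2015.
Processing Delay Credit: +423 days → 17 May 2016.

2016-05-17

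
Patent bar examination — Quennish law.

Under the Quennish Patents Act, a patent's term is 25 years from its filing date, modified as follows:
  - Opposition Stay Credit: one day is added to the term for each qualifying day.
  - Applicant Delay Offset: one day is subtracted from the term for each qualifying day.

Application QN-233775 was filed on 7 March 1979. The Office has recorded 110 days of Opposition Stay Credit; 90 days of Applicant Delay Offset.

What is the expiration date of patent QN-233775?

March 27, 2004

Base term: filing date + 25 years → 7 March 2004.
Opposition Stay Credit: +110 days → 25 June 2004.
Applicant Delay Offset: −90 days → 27 March 2004.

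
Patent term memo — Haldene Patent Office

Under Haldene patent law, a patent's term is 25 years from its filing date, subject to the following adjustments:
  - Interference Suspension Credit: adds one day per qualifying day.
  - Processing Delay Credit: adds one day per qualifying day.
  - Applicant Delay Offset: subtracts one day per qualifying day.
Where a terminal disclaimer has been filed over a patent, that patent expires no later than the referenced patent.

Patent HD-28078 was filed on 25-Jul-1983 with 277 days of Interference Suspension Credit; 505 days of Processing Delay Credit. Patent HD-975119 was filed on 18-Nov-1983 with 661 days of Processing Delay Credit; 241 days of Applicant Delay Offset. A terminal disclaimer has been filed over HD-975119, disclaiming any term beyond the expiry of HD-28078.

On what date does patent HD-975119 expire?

January 12, 2010

Natural term of HD-975119:
  Base: filing + 25 years → 18 November 2008.
  Processing Delay Credit: +661 days → 10 September 2010.
  Applicant Delay Offset: −241 days → 12 January 2010.
Expiry of referenced patent HD-28078:
  Base: filing + 25 years → 25 July 2008.
  Interference Suspension Credit: +277 days → 28 April 2009.
  Processing Delay Credit: +505 days → 15 September 2010.
Terminal disclaimer: HD-975119 expires on the earlier of 12 January 2010 and 15 September 2010.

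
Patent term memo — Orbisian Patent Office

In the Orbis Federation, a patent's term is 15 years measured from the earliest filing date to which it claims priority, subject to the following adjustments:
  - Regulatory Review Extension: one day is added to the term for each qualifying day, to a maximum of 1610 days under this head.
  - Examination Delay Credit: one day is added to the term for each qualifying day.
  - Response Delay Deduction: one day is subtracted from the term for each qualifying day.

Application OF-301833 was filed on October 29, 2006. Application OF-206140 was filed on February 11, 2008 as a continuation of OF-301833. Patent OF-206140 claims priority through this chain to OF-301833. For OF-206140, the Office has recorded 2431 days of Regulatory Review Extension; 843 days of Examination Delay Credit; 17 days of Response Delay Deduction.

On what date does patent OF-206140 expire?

Earliest priority filing: 29 October 2006.
Base term: 29 October 2006 + 15 years → 29 October 2021.
Regulatory Review Extension: 2431 days claimed exceeds the 1610-day cap, so +1610 days → 27 March 2026.
Examination Delay Credit: +843 days → 17 July 2028.
Response Delay Deduction: −17 days → 30 June 2028.

June 30, 2028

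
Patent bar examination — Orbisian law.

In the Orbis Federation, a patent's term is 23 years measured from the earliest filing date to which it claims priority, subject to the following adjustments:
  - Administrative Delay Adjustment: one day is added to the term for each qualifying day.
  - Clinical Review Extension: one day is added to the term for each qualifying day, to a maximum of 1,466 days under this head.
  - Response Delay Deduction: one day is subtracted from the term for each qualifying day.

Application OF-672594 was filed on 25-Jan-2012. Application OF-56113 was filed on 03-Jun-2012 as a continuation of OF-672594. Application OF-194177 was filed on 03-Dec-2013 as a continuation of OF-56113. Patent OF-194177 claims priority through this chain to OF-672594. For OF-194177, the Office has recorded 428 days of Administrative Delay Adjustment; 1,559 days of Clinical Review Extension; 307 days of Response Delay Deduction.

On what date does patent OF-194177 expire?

Earliest priority filing: 25 January 2012.
Base term: 25 January 2012 + 23 years → 25 January 2035.
Administrative Delay Adjustment: +428 days → 28 March 2036.
Clinical Review Extension: 1559 days claimed exceeds the 1466-day cap, so +1466 days → 2 April 2040.
Response Delay Deduction: −307 days → 31 May 2039.

2039-05-31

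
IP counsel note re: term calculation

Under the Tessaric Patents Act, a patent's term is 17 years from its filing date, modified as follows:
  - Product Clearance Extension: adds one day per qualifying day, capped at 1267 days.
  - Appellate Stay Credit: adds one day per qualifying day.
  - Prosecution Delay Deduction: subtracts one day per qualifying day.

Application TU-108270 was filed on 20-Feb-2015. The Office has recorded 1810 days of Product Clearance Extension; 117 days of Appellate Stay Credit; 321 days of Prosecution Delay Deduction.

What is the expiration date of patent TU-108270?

Base term: filing date + 17 years → 20 February 2032.
Product Clearance Extension: 1810 days claimed exceeds the 1267-day cap, so +1267 days → 10 August 2035.
Appellate Stay Credit: +117 days → 5 December 2035.
Prosecution Delay Deduction: −321 days → 18 January 2035.

January 18, 2035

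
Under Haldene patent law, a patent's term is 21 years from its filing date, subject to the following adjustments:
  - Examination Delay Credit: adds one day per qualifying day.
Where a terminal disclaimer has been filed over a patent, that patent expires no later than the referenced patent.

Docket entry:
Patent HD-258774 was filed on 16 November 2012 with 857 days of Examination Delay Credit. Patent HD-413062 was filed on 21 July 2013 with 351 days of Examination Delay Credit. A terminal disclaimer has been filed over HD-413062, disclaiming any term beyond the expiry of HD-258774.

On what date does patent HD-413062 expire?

Natural term of HD-413062:
  Base: filing + 21 years → 21 July 2034.
  Examination Delay Credit: +351 days → 7 July 2035.
Expiry of referenced patent HD-258774:
  Base: filing + 21 years → 16 November 2033.
  Examination Delay Credit: +857 days → 22 March 2036.
Terminal disclaimer: HD-413062 expires on the earlier of 7 July 2035 and 22 March 2036.

July 7, 2035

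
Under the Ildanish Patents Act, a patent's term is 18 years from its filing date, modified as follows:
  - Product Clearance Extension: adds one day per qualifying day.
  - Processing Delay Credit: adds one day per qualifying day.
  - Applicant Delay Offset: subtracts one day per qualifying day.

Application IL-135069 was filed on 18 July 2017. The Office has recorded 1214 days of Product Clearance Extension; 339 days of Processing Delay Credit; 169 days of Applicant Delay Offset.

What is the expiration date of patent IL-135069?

Base term: filing date + 18 years → 18 July 2035.
Product Clearance Extension: +1214 days → 13 November 2038.
Processing Delay Credit: +339 days → 18 October 2039.
Applicant Delay Offset: −169 days → 2 May 2039.

2039-05-02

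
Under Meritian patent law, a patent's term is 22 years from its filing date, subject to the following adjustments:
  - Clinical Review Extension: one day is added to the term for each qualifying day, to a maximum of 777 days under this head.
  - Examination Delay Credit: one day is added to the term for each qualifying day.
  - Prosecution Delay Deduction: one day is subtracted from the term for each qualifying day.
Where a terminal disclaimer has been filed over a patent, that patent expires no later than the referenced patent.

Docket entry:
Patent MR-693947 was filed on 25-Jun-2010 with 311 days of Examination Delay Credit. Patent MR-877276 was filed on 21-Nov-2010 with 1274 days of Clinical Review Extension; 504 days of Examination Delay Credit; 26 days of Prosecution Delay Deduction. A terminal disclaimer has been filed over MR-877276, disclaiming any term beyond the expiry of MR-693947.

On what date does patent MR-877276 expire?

2033-05-02

Natural term of MR-877276:
  Base: filing + 22 years → 21 November 2032.
  Clinical Review Extension: 1274 days claimed exceeds the 777-day cap, so +777 days → 7 January 2035.
  Examination Delay Credit: +504 days → 25 May 2036.
  Prosecution Delay Deduction: −26 days → 29 April 2036.
Expiry of referenced patent MR-693947:
  Base: filing + 22 years → 25 June 2032.
  Examination Delay Credit: +311 days → 2 May 2033.
Terminal disclaimer: MR-877276 expires on the earlier of 29 April 2036 and 2 May 2033.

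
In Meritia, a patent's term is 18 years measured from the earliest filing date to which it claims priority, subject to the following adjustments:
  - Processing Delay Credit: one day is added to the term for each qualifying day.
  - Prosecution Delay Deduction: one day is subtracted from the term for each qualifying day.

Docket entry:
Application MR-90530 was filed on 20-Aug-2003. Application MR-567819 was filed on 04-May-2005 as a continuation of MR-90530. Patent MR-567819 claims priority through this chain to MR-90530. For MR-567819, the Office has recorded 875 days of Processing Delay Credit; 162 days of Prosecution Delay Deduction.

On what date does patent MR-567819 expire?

Earliest priority filing: 20 August 2003.
Base term: 20 August 2003 + 18 years → 20 August 2021.
Processing Delay Credit: +875 days → 12 January 2024.
Prosecution Delay Deduction: −162 days → 3 August 2023.

2023-08-03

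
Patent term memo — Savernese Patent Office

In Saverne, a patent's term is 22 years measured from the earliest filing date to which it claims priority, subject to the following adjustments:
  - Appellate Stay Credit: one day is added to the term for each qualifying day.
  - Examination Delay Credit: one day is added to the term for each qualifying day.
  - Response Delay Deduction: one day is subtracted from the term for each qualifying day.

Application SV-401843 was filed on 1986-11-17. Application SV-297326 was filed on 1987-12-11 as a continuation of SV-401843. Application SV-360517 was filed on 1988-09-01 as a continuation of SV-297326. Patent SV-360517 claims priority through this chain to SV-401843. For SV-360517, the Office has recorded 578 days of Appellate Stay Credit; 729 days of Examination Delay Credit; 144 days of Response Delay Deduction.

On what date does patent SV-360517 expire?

January 24, 2012

Earliest priority filing: 17 November 1986.
Base term: 17 November 1986 + 22 years → 17 November 2008.
Appellate Stay Credit: +578 days → 18 June 2010.
Examination Delay Credit: +729 days → 16 June 2012.
Response Delay Deduction: −144 days → 24 January 2012.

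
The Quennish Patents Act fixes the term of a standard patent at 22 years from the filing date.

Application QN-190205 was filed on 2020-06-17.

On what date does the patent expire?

2042-06-17

Filing date + 22 years → 17 June 2042.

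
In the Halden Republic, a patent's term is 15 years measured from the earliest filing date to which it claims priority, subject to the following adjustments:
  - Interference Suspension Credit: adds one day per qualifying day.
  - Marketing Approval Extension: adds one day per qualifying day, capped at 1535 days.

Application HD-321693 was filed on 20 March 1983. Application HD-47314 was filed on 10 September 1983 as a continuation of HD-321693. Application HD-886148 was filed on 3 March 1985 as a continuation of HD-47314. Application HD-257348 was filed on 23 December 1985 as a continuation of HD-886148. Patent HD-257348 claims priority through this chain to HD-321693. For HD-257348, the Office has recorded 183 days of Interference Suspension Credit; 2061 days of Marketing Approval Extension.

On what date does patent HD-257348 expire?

Earliest priority filing: 20 March 1983.
Base term: 20 March 1983 + 15 years → 20 March 1998.
Interference Suspension Credit: +183 days → 19 September 1998.
Marketing Approval Extension: 2061 days claimed exceeds the 1535-day cap, so +1535 days → 2 December 2002.

December 2, 2002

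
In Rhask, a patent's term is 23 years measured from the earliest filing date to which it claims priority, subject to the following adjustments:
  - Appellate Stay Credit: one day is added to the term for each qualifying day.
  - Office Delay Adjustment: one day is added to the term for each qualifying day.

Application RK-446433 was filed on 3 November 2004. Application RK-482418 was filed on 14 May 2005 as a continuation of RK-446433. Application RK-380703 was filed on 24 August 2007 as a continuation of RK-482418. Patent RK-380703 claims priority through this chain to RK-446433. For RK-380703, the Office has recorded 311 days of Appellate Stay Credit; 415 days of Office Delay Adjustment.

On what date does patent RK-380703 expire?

October 29, 2029

Earliest priority filing: 3 November 2004.
Base term: 3 November 2004 + 23 years → 3 November 2027.
Appellate Stay Credit: +311 days → 9 September 2028.
Office Delay Adjustment: +415 days → 29 October 2029.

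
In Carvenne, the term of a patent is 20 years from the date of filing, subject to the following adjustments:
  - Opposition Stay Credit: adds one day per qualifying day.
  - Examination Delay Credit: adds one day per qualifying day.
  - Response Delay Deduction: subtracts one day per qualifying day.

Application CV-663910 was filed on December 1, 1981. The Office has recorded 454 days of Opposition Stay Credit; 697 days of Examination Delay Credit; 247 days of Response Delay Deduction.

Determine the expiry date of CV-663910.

May 23, 2004

Base term: filing date + 20 years → 1 December 2001.
Opposition Stay Credit: +454 days → 28 February 2003.
Examination Delay Credit: +697 days → 25 January 2005.
Response Delay Deduction: −247 days → 23 May 2004.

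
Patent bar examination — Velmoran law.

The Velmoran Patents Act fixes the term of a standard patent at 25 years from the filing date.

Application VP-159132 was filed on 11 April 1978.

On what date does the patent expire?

Filing date + 25 years → 11 April 2003.

2003-04-11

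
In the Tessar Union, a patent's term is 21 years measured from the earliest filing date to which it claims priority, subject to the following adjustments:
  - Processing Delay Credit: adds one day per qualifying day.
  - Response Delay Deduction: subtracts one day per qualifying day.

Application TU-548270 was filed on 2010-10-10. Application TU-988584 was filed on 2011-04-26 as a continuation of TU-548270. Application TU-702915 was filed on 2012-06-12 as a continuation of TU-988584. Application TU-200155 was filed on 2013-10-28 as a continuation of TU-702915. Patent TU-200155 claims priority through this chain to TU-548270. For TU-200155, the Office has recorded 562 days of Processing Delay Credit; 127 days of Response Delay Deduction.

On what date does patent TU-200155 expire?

2032-12-18

Earliest priority filing: 10 October 2010.
Base term: 10 October 2010 + 21 years → 10 October 2031.
Processing Delay Credit: +562 days → 24 April 2033.
Response Delay Deduction: −127 days → 18 December 2032.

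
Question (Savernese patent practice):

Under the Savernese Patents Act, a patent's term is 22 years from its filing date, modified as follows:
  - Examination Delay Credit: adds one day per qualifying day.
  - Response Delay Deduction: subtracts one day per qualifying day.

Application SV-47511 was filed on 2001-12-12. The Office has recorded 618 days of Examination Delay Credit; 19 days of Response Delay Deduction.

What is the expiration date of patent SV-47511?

Base term: filing date + 22 years → 12 December 2023.
Examination Delay Credit: +618 days → 21 August 2025.
Response Delay Deduction: −19 days → 2 August 2025.

2025-08-02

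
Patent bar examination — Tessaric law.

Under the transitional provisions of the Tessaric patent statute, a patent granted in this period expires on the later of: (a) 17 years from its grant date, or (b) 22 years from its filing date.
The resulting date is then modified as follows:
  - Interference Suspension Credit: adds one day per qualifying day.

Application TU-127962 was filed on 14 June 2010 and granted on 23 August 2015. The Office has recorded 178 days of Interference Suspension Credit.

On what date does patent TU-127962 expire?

2033-02-17

(a) grant + 17 years → 23 August 2032.
(b) filing + 22 years → 14 June 2032.
Later of the two: 23 August 2032.
Interference Suspension Credit: +178 days → 17 February 2033.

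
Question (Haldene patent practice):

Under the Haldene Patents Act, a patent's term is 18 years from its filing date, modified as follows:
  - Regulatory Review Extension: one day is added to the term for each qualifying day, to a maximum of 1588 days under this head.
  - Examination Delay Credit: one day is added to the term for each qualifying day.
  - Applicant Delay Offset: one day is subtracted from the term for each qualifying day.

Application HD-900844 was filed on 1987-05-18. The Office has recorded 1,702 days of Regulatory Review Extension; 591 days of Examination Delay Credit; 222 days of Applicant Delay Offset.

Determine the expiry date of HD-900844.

September 26, 2010

Base term: filing date + 18 years → 18 May 2005.
Regulatory Review Extension: 1702 days claimed exceeds the 1588-day cap, so +1588 days → 22 September 2009.
Examination Delay Credit: +591 days → 6 May 2011.
Applicant Delay Offset: −222 days → 26 September 2010.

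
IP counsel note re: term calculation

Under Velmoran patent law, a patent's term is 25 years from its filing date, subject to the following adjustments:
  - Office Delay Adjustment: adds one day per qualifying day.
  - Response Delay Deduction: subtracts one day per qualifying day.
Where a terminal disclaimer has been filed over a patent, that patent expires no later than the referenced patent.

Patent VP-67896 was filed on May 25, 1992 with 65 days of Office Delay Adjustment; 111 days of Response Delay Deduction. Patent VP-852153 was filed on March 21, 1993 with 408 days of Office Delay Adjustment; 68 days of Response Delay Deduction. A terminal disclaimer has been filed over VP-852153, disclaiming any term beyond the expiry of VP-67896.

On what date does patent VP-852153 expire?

April 9, 2017

Natural term of VP-852153:
  Base: filing + 25 years → 21 March 2018.
  Office Delay Adjustment: +408 days → 3 May 2019.
  Response Delay Deduction: −68 days → 24 February 2019.
Expiry of referenced patent VP-67896:
  Base: filing + 25 years → 25 May 2017.
  Office Delay Adjustment: +65 days → 29 July 2017.
  Response Delay Deduction: −111 days → 9 April 2017.
Terminal disclaimer: VP-852153 expires on the earlier of 24 February 2019 and 9 April 2017.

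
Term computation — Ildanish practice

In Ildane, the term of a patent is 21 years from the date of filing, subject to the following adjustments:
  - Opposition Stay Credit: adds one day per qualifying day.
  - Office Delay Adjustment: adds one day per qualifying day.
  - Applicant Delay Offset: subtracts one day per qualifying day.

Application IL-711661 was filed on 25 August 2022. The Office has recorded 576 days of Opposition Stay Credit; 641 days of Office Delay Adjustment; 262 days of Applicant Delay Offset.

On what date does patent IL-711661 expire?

April 6, 2046

Base term: filing date + 21 years → 25 August 2043.
Opposition Stay Credit: +576 days → 23 March 2045.
Office Delay Adjustment: +641 days → 24 December 2046.
Applicant Delay Offset: −262 days → 6 April 2046.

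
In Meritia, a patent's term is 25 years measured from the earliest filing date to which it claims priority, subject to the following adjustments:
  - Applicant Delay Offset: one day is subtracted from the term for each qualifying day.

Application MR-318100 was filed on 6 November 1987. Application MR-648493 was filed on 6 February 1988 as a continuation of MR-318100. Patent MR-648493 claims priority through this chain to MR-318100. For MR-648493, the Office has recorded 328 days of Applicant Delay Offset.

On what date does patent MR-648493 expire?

Earliest priority filing: 6 November 1987.
Base term: 6 November 1987 + 25 years → 6 November 2012.
Applicant Delay Offset: −328 days → 14 December 2011.

2011-12-14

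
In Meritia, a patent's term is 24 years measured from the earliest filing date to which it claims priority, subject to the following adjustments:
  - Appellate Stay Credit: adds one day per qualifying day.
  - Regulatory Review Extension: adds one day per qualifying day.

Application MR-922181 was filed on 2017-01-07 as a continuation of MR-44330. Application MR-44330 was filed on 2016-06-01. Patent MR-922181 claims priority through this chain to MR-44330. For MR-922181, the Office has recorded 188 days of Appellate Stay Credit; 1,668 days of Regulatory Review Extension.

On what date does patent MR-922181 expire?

Earliest priority filing: 1 June 2016.
Base term: 1 June 2016 + 24 years → 1 June 2040.
Appellate Stay Credit: +188 days → 6 December 2040.
Regulatory Review Extension: +1668 days → 1 July 2045.

July 1, 2045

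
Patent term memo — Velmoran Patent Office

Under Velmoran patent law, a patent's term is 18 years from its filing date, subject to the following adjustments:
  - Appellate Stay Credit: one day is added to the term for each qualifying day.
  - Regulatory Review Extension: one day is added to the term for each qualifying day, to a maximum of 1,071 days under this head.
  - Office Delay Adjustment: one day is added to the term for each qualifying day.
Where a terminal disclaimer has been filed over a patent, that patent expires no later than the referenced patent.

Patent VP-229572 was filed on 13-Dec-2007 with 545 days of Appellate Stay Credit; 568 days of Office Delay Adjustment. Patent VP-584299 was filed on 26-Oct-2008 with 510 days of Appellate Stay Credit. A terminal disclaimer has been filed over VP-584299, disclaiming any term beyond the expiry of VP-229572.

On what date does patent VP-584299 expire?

March 19, 2028

Natural term of VP-584299:
  Base: filing + 18 years → 26 October 2026.
  Appellate Stay Credit: +510 days → 19 March 2028.
Expiry of referenced patent VP-229572:
  Base: filing + 18 years → 13 December 2025.
  Appellate Stay Credit: +545 days → 11 June 2027.
  Office Delay Adjustment: +568 days → 30 December 2028.
Terminal disclaimer: VP-584299 expires on the earlier of 19 March 2028 and 30 December 2028.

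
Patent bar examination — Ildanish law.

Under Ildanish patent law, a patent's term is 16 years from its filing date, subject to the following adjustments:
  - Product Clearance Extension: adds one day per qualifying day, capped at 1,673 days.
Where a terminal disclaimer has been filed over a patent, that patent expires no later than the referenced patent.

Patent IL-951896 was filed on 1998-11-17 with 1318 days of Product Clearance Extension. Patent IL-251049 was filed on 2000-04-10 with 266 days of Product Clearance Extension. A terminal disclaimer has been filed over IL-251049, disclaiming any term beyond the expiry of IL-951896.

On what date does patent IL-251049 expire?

2017-01-01

Natural term of IL-251049:
  Base: filing + 16 years → 10 April 2016.
  Product Clearance Extension: 266 days (within the 1673-day cap) → +266 days → 1 January 2017.
Expiry of referenced patent IL-951896:
  Base: filing + 16 years → 17 November 2014.
  Product Clearance Extension: 1318 days (within the 1673-day cap) → +1318 days → 27 June 2018.
Terminal disclaimer: IL-251049 expires on the earlier of 1 January 2017 and 27 June 2018.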